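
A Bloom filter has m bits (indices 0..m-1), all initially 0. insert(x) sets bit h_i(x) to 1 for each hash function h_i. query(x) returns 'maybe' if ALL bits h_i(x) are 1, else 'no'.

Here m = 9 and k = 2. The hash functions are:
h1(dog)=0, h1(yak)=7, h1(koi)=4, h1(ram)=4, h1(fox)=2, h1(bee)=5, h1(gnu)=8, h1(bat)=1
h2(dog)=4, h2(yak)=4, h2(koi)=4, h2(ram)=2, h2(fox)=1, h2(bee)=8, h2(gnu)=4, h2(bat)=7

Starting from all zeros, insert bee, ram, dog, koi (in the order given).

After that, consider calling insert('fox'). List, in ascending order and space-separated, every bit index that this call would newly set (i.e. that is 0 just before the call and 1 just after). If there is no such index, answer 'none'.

Answer: 1

Derivation:
Start: bits=000000000
After insert 'bee': sets bits 5 8 -> bits=000001001
After insert 'ram': sets bits 2 4 -> bits=001011001
After insert 'dog': sets bits 0 4 -> bits=101011001
After insert 'koi': sets bits 4 -> bits=101011001
insert 'fox' would touch bits 1 2; currently bit1=0, bit2=1
Bits that are 0 among those (would change 0->1): 1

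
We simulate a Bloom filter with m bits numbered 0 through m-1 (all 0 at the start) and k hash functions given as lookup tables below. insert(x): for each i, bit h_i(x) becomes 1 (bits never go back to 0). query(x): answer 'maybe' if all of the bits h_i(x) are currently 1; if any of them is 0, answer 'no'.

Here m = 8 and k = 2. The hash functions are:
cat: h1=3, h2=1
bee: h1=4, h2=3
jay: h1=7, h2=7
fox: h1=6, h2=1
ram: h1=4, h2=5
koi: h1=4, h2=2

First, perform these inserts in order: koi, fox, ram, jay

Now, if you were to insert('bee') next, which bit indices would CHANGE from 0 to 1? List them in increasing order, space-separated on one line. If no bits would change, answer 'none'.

Start: bits=00000000
After insert 'koi': sets bits 2 4 -> bits=00101000
After insert 'fox': sets bits 1 6 -> bits=01101010
After insert 'ram': sets bits 4 5 -> bits=01101110
After insert 'jay': sets bits 7 -> bits=01101111
insert 'bee' would touch bits 3 4; currently bit3=0, bit4=1
Bits that are 0 among those (would change 0->1): 3

Answer: 3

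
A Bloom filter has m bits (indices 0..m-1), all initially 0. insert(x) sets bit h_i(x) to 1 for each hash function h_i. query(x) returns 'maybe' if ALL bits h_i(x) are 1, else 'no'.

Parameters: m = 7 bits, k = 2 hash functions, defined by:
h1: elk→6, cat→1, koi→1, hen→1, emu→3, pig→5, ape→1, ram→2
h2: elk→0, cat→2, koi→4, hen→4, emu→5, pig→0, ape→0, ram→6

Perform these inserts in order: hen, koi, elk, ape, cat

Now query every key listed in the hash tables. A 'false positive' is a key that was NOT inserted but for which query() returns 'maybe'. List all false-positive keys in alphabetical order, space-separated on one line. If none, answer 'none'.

Answer: ram

Derivation:
Start: bits=0000000
After insert 'hen': sets bits 1 4 -> bits=0100100
After insert 'koi': sets bits 1 4 -> bits=0100100
After insert 'elk': sets bits 0 6 -> bits=1100101
After insert 'ape': sets bits 0 1 -> bits=1100101
After insert 'cat': sets bits 1 2 -> bits=1110101
Not inserted: emu pig ram — query each against bits=1110101:
query emu: checks bit3=0, bit5=0 (has a 0) -> no => not a false positive
query pig: checks bit0=1, bit5=0 (has a 0) -> no => not a false positive
query ram: checks bit2=1, bit6=1 (all 1) -> maybe => FALSE POSITIVE
False positives (alphabetical): ram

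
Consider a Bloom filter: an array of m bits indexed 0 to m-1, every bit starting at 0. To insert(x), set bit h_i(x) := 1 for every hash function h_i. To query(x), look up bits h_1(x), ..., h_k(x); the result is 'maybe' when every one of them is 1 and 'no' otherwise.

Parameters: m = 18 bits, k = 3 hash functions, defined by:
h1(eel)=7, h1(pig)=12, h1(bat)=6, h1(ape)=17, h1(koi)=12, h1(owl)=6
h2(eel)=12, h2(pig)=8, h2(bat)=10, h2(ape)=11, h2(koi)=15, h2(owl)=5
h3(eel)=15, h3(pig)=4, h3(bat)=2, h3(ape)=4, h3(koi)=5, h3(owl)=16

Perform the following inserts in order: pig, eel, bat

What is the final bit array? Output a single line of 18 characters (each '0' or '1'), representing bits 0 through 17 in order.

Answer: 001010111010100100

Derivation:
Start: bits=000000000000000000
After insert 'pig': sets bits 4 8 12 -> bits=000010001000100000
After insert 'eel': sets bits 7 12 15 -> bits=000010011000100100
After insert 'bat': sets bits 2 6 10 -> bits=001010111010100100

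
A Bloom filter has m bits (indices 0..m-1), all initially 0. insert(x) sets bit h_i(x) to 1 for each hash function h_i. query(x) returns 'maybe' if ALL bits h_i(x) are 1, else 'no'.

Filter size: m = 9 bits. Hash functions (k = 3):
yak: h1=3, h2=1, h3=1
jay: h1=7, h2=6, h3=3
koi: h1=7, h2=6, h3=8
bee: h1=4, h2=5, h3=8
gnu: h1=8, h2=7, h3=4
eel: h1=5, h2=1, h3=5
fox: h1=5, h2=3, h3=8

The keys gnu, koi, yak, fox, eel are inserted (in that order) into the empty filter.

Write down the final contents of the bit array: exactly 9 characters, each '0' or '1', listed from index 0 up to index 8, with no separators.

Answer: 010111111

Derivation:
Start: bits=000000000
After insert 'gnu': sets bits 4 7 8 -> bits=000010011
After insert 'koi': sets bits 6 7 8 -> bits=000010111
After insert 'yak': sets bits 1 3 -> bits=010110111
After insert 'fox': sets bits 3 5 8 -> bits=010111111
After insert 'eel': sets bits 1 5 -> bits=010111111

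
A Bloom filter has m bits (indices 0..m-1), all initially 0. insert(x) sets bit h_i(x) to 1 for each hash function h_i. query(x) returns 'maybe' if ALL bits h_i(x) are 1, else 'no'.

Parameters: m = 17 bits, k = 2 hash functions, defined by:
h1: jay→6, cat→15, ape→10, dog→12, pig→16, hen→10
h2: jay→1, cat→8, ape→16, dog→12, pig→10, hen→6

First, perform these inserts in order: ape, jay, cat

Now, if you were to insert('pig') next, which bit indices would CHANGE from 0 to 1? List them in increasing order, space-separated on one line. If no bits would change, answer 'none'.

Start: bits=00000000000000000
After insert 'ape': sets bits 10 16 -> bits=00000000001000001
After insert 'jay': sets bits 1 6 -> bits=01000010001000001
After insert 'cat': sets bits 8 15 -> bits=01000010101000011
insert 'pig' would touch bits 10 16; currently bit10=1, bit16=1
Bits that are 0 among those (would change 0->1): none

Answer: none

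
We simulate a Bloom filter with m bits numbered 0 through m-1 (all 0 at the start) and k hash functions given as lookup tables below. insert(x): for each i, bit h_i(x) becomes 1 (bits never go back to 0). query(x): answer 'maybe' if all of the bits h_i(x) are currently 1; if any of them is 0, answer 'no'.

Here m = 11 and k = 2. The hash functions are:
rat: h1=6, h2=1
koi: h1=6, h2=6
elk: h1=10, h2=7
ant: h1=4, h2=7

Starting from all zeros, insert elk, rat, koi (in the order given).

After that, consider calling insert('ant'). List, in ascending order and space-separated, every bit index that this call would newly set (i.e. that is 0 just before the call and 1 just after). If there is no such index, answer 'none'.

Answer: 4

Derivation:
Start: bits=00000000000
After insert 'elk': sets bits 7 10 -> bits=00000001001
After insert 'rat': sets bits 1 6 -> bits=01000011001
After insert 'koi': sets bits 6 -> bits=01000011001
insert 'ant' would touch bits 4 7; currently bit4=0, bit7=1
Bits that are 0 among those (would change 0->1): 4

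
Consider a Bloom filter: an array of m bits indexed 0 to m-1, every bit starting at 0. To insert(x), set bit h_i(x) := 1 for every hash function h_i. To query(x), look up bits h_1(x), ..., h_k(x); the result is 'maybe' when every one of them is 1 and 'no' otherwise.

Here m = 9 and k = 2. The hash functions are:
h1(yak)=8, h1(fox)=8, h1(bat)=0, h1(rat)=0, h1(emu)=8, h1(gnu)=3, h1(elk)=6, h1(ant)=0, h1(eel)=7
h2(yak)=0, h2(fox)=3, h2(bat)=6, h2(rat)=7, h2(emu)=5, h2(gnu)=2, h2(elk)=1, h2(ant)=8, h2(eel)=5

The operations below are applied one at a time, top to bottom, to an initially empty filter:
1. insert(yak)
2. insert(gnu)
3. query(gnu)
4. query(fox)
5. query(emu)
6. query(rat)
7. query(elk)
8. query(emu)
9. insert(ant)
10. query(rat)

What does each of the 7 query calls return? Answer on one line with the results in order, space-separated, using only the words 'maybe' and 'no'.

Answer: maybe maybe no no no no no

Derivation:
Start: bits=000000000
Op 1: insert yak -> sets bits 0 8 -> bits=100000001
Op 2: insert gnu -> sets bits 2 3 -> bits=101100001
Op 3: query gnu -> checks bit2=1, bit3=1 (all 1) -> maybe
Op 4: query fox -> checks bit3=1, bit8=1 (all 1) -> maybe
Op 5: query emu -> checks bit5=0, bit8=1 (has a 0) -> no
Op 6: query rat -> checks bit0=1, bit7=0 (has a 0) -> no
Op 7: query elk -> checks bit1=0, bit6=0 (has a 0) -> no
Op 8: query emu -> checks bit5=0, bit8=1 (has a 0) -> no
Op 9: insert ant -> sets bits 0 8 -> bits=101100001
Op 10: query rat -> checks bit0=1, bit7=0 (has a 0) -> no
Query results in order: maybe maybe no no no no no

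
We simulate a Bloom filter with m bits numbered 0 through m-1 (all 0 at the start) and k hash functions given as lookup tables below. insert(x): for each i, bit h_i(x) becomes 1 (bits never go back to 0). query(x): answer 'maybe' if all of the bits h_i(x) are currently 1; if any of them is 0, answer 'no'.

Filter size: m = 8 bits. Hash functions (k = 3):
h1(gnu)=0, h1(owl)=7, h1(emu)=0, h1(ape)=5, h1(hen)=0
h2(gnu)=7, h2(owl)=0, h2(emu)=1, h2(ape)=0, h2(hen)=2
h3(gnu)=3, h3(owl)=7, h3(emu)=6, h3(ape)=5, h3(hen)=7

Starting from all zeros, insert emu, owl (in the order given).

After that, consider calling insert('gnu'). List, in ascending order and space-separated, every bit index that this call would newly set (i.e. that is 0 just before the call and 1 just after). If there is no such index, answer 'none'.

Start: bits=00000000
After insert 'emu': sets bits 0 1 6 -> bits=11000010
After insert 'owl': sets bits 0 7 -> bits=11000011
insert 'gnu' would touch bits 0 3 7; currently bit0=1, bit3=0, bit7=1
Bits that are 0 among those (would change 0->1): 3

Answer: 3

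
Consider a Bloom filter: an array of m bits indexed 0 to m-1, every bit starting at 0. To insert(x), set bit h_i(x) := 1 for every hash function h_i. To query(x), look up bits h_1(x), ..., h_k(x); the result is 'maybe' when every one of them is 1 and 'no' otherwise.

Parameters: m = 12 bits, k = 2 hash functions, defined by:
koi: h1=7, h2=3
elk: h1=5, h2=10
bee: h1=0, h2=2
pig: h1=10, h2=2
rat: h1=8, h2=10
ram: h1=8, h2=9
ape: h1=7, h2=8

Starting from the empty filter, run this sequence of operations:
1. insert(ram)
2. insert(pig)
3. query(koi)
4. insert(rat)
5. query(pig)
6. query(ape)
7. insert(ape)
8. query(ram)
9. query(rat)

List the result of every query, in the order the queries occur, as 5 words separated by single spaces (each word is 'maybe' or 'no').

Start: bits=000000000000
Op 1: insert ram -> sets bits 8 9 -> bits=000000001100
Op 2: insert pig -> sets bits 2 10 -> bits=001000001110
Op 3: query koi -> checks bit3=0, bit7=0 (has a 0) -> no
Op 4: insert rat -> sets bits 8 10 -> bits=001000001110
Op 5: query pig -> checks bit2=1, bit10=1 (all 1) -> maybe
Op 6: query ape -> checks bit7=0, bit8=1 (has a 0) -> no
Op 7: insert ape -> sets bits 7 8 -> bits=001000011110
Op 8: query ram -> checks bit8=1, bit9=1 (all 1) -> maybe
Op 9: query rat -> checks bit8=1, bit10=1 (all 1) -> maybe
Query results in order: no maybe no maybe maybe

Answer: no maybe no maybe maybe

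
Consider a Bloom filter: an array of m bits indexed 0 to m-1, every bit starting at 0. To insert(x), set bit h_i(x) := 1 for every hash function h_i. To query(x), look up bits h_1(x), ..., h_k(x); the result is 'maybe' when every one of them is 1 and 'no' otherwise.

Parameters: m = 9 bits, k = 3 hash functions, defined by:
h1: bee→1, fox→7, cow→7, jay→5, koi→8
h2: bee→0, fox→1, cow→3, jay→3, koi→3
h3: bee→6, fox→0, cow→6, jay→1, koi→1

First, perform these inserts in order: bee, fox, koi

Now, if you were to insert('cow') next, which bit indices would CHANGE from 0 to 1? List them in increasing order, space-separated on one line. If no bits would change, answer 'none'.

Answer: none

Derivation:
Start: bits=000000000
After insert 'bee': sets bits 0 1 6 -> bits=110000100
After insert 'fox': sets bits 0 1 7 -> bits=110000110
After insert 'koi': sets bits 1 3 8 -> bits=110100111
insert 'cow' would touch bits 3 6 7; currently bit3=1, bit6=1, bit7=1
Bits that are 0 among those (would change 0->1): none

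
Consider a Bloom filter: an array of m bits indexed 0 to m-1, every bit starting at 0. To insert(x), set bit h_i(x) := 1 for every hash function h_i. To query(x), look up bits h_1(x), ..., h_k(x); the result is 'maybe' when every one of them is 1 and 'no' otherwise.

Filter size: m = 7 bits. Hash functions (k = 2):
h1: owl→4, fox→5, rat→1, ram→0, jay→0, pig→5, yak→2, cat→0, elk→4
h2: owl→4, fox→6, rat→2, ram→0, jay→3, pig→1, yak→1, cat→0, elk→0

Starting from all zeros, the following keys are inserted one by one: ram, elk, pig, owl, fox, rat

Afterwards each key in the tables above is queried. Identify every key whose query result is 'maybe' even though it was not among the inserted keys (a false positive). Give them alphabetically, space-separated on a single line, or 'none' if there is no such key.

Start: bits=0000000
After insert 'ram': sets bits 0 -> bits=1000000
After insert 'elk': sets bits 0 4 -> bits=1000100
After insert 'pig': sets bits 1 5 -> bits=1100110
After insert 'owl': sets bits 4 -> bits=1100110
After insert 'fox': sets bits 5 6 -> bits=1100111
After insert 'rat': sets bits 1 2 -> bits=1110111
Not inserted: cat jay yak — query each against bits=1110111:
query cat: checks bit0=1 (all 1) -> maybe => FALSE POSITIVE
query jay: checks bit0=1, bit3=0 (has a 0) -> no => not a false positive
query yak: checks bit1=1, bit2=1 (all 1) -> maybe => FALSE POSITIVE
False positives (alphabetical): cat yak

Answer: cat yak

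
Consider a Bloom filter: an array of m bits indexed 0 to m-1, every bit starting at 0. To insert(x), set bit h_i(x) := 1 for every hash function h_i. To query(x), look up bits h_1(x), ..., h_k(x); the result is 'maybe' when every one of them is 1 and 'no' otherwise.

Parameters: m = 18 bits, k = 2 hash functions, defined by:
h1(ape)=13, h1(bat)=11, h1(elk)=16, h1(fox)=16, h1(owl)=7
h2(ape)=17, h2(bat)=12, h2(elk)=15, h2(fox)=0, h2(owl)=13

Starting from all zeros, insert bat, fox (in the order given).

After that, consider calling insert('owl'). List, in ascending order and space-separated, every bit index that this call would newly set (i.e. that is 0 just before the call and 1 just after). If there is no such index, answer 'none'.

Start: bits=000000000000000000
After insert 'bat': sets bits 11 12 -> bits=000000000001100000
After insert 'fox': sets bits 0 16 -> bits=100000000001100010
insert 'owl' would touch bits 7 13; currently bit7=0, bit13=0
Bits that are 0 among those (would change 0->1): 7 13

Answer: 7 13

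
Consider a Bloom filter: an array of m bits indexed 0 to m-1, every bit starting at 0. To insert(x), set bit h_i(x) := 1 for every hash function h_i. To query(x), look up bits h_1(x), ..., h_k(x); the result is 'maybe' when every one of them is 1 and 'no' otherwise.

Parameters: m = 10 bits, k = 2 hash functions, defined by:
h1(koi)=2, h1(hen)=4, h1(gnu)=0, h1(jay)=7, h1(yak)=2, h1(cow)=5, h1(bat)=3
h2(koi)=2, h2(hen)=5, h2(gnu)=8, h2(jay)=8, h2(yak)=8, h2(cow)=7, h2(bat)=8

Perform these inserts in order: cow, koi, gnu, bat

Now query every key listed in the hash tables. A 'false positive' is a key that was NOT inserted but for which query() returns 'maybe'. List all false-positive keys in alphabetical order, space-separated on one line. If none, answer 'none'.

Start: bits=0000000000
After insert 'cow': sets bits 5 7 -> bits=0000010100
After insert 'koi': sets bits 2 -> bits=0010010100
After insert 'gnu': sets bits 0 8 -> bits=1010010110
After insert 'bat': sets bits 3 8 -> bits=1011010110
Not inserted: hen jay yak — query each against bits=1011010110:
query hen: checks bit4=0, bit5=1 (has a 0) -> no => not a false positive
query jay: checks bit7=1, bit8=1 (all 1) -> maybe => FALSE POSITIVE
query yak: checks bit2=1, bit8=1 (all 1) -> maybe => FALSE POSITIVE
False positives (alphabetical): jay yak

Answer: jay yak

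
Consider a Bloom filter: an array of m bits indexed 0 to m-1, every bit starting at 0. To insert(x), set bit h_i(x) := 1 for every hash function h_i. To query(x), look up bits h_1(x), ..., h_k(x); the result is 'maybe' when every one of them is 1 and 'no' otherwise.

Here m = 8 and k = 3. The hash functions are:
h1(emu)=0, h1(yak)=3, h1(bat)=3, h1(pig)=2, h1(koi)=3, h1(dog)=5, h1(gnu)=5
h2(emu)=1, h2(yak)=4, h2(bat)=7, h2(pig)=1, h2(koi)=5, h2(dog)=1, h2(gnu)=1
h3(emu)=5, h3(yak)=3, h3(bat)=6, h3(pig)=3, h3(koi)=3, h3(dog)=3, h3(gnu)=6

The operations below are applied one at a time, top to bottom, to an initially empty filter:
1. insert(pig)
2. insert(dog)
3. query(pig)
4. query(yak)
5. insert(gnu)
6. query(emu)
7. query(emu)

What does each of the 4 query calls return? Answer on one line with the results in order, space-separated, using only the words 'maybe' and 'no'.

Start: bits=00000000
Op 1: insert pig -> sets bits 1 2 3 -> bits=01110000
Op 2: insert dog -> sets bits 1 3 5 -> bits=01110100
Op 3: query pig -> checks bit1=1, bit2=1, bit3=1 (all 1) -> maybe
Op 4: query yak -> checks bit3=1, bit4=0 (has a 0) -> no
Op 5: insert gnu -> sets bits 1 5 6 -> bits=01110110
Op 6: query emu -> checks bit0=0, bit1=1, bit5=1 (has a 0) -> no
Op 7: query emu -> checks bit0=0, bit1=1, bit5=1 (has a 0) -> no
Query results in order: maybe no no no

Answer: maybe no no no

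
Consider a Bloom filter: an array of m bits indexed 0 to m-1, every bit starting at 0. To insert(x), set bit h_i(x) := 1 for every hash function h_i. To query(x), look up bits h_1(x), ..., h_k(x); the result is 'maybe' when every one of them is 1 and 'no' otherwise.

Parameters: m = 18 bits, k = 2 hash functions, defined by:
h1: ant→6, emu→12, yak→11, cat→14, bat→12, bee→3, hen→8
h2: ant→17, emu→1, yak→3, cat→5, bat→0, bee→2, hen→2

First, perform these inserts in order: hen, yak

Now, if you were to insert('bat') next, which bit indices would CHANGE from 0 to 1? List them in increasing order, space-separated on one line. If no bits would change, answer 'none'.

Start: bits=000000000000000000
After insert 'hen': sets bits 2 8 -> bits=001000001000000000
After insert 'yak': sets bits 3 11 -> bits=001100001001000000
insert 'bat' would touch bits 0 12; currently bit0=0, bit12=0
Bits that are 0 among those (would change 0->1): 0 12

Answer: 0 12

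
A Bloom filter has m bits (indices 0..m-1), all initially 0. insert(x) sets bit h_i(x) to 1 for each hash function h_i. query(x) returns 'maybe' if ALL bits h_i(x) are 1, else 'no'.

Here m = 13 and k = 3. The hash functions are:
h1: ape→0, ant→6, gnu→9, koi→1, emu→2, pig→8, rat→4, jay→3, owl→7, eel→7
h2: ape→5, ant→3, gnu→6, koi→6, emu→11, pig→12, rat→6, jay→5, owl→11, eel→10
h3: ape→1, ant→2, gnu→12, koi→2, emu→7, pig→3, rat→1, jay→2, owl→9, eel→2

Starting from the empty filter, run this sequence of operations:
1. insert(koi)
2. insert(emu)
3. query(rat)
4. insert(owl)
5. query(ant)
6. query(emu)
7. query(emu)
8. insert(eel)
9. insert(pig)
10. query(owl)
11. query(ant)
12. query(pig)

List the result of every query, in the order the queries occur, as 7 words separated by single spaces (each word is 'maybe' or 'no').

Start: bits=0000000000000
Op 1: insert koi -> sets bits 1 2 6 -> bits=0110001000000
Op 2: insert emu -> sets bits 2 7 11 -> bits=0110001100010
Op 3: query rat -> checks bit1=1, bit4=0, bit6=1 (has a 0) -> no
Op 4: insert owl -> sets bits 7 9 11 -> bits=0110001101010
Op 5: query ant -> checks bit2=1, bit3=0, bit6=1 (has a 0) -> no
Op 6: query emu -> checks bit2=1, bit7=1, bit11=1 (all 1) -> maybe
Op 7: query emu -> checks bit2=1, bit7=1, bit11=1 (all 1) -> maybe
Op 8: insert eel -> sets bits 2 7 10 -> bits=0110001101110
Op 9: insert pig -> sets bits 3 8 12 -> bits=0111001111111
Op 10: query owl -> checks bit7=1, bit9=1, bit11=1 (all 1) -> maybe
Op 11: query ant -> checks bit2=1, bit3=1, bit6=1 (all 1) -> maybe
Op 12: query pig -> checks bit3=1, bit8=1, bit12=1 (all 1) -> maybe
Query results in order: no no maybe maybe maybe maybe maybe

Answer: no no maybe maybe maybe maybe maybe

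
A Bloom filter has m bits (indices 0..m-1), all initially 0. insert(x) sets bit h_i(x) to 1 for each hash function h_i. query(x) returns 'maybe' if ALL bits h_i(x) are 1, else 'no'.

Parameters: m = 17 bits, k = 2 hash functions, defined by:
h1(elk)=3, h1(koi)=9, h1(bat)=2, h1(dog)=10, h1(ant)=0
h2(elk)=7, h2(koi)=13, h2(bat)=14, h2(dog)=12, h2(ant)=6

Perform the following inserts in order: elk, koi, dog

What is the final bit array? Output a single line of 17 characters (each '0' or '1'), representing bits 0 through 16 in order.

Start: bits=00000000000000000
After insert 'elk': sets bits 3 7 -> bits=00010001000000000
After insert 'koi': sets bits 9 13 -> bits=00010001010001000
After insert 'dog': sets bits 10 12 -> bits=00010001011011000

Answer: 00010001011011000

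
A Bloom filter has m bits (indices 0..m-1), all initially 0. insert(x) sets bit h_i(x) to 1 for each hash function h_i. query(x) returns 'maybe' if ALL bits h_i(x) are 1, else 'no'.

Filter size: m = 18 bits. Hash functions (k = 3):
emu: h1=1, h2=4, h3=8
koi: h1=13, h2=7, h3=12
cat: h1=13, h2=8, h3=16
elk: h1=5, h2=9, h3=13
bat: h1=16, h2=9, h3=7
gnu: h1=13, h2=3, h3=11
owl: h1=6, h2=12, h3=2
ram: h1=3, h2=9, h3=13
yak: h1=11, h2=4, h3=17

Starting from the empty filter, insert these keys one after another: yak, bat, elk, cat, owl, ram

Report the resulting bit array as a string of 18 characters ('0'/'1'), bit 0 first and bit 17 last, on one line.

Answer: 001111111101110011

Derivation:
Start: bits=000000000000000000
After insert 'yak': sets bits 4 11 17 -> bits=000010000001000001
After insert 'bat': sets bits 7 9 16 -> bits=000010010101000011
After insert 'elk': sets bits 5 9 13 -> bits=000011010101010011
After insert 'cat': sets bits 8 13 16 -> bits=000011011101010011
After insert 'owl': sets bits 2 6 12 -> bits=001011111101110011
After insert 'ram': sets bits 3 9 13 -> bits=001111111101110011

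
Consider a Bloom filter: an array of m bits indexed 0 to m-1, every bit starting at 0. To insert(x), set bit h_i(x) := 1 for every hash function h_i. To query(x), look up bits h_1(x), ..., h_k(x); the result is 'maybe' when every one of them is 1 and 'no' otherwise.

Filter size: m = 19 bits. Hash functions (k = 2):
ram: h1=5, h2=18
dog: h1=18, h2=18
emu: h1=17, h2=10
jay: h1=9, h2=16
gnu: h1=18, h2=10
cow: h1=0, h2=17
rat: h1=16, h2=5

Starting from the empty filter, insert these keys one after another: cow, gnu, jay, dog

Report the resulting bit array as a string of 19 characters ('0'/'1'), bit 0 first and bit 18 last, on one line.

Answer: 1000000001100000111

Derivation:
Start: bits=0000000000000000000
After insert 'cow': sets bits 0 17 -> bits=1000000000000000010
After insert 'gnu': sets bits 10 18 -> bits=1000000000100000011
After insert 'jay': sets bits 9 16 -> bits=1000000001100000111
After insert 'dog': sets bits 18 -> bits=1000000001100000111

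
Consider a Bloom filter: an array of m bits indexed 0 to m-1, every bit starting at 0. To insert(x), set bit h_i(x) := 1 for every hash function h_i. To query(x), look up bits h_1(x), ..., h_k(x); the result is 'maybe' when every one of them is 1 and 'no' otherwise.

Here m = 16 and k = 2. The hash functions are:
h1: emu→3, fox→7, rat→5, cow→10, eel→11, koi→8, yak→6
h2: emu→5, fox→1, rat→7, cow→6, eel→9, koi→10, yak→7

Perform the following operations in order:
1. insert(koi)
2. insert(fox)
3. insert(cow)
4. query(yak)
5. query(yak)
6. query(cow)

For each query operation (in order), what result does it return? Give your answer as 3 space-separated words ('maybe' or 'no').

Start: bits=0000000000000000
Op 1: insert koi -> sets bits 8 10 -> bits=0000000010100000
Op 2: insert fox -> sets bits 1 7 -> bits=0100000110100000
Op 3: insert cow -> sets bits 6 10 -> bits=0100001110100000
Op 4: query yak -> checks bit6=1, bit7=1 (all 1) -> maybe
Op 5: query yak -> checks bit6=1, bit7=1 (all 1) -> maybe
Op 6: query cow -> checks bit6=1, bit10=1 (all 1) -> maybe
Query results in order: maybe maybe maybe

Answer: maybe maybe maybe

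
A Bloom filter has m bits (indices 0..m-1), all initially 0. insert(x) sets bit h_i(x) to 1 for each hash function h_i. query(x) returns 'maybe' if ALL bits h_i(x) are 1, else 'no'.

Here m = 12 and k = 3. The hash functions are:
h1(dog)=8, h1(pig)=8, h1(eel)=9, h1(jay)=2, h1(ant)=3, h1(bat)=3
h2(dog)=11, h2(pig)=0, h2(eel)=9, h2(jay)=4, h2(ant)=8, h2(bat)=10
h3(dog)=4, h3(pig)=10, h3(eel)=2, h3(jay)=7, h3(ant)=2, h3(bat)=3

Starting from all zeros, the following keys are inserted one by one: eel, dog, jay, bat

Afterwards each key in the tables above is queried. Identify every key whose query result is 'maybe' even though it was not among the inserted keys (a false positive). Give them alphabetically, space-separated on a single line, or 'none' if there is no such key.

Start: bits=000000000000
After insert 'eel': sets bits 2 9 -> bits=001000000100
After insert 'dog': sets bits 4 8 11 -> bits=001010001101
After insert 'jay': sets bits 2 4 7 -> bits=001010011101
After insert 'bat': sets bits 3 10 -> bits=001110011111
Not inserted: ant pig — query each against bits=001110011111:
query ant: checks bit2=1, bit3=1, bit8=1 (all 1) -> maybe => FALSE POSITIVE
query pig: checks bit0=0, bit8=1, bit10=1 (has a 0) -> no => not a false positive
False positives (alphabetical): ant

Answer: ant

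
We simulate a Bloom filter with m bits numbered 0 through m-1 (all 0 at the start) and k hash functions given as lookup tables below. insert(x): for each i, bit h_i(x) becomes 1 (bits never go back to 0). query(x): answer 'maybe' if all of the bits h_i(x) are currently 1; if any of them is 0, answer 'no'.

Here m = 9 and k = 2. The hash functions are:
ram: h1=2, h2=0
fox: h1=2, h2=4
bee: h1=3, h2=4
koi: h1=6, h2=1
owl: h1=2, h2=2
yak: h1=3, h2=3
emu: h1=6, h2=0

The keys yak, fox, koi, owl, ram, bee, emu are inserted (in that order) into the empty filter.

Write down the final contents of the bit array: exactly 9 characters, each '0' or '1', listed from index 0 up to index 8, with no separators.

Answer: 111110100

Derivation:
Start: bits=000000000
After insert 'yak': sets bits 3 -> bits=000100000
After insert 'fox': sets bits 2 4 -> bits=001110000
After insert 'koi': sets bits 1 6 -> bits=011110100
After insert 'owl': sets bits 2 -> bits=011110100
After insert 'ram': sets bits 0 2 -> bits=111110100
After insert 'bee': sets bits 3 4 -> bits=111110100
After insert 'emu': sets bits 0 6 -> bits=111110100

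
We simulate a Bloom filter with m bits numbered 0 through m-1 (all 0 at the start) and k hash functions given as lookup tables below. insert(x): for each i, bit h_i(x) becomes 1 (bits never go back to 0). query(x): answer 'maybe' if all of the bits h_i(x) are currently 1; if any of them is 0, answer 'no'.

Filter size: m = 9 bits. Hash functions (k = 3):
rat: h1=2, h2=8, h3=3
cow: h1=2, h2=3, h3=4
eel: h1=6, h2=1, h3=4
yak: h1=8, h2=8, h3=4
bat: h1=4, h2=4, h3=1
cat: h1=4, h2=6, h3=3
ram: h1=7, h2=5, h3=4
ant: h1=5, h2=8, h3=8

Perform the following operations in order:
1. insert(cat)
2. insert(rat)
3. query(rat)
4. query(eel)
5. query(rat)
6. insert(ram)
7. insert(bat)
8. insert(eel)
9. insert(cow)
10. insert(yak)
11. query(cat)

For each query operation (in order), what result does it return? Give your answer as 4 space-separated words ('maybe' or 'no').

Start: bits=000000000
Op 1: insert cat -> sets bits 3 4 6 -> bits=000110100
Op 2: insert rat -> sets bits 2 3 8 -> bits=001110101
Op 3: query rat -> checks bit2=1, bit3=1, bit8=1 (all 1) -> maybe
Op 4: query eel -> checks bit1=0, bit4=1, bit6=1 (has a 0) -> no
Op 5: query rat -> checks bit2=1, bit3=1, bit8=1 (all 1) -> maybe
Op 6: insert ram -> sets bits 4 5 7 -> bits=001111111
Op 7: insert bat -> sets bits 1 4 -> bits=011111111
Op 8: insert eel -> sets bits 1 4 6 -> bits=011111111
Op 9: insert cow -> sets bits 2 3 4 -> bits=011111111
Op 10: insert yak -> sets bits 4 8 -> bits=011111111
Op 11: query cat -> checks bit3=1, bit4=1, bit6=1 (all 1) -> maybe
Query results in order: maybe no maybe maybe

Answer: maybe no maybe maybe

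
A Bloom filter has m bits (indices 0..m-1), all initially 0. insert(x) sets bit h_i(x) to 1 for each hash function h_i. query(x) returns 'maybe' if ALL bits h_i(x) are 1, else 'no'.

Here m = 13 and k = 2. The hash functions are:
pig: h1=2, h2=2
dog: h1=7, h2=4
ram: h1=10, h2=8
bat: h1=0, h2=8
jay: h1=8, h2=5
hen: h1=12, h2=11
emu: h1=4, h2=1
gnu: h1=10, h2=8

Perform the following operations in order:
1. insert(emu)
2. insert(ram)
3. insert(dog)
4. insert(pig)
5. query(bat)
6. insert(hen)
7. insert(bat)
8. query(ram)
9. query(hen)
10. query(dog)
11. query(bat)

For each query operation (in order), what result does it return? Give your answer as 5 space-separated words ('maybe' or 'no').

Start: bits=0000000000000
Op 1: insert emu -> sets bits 1 4 -> bits=0100100000000
Op 2: insert ram -> sets bits 8 10 -> bits=0100100010100
Op 3: insert dog -> sets bits 4 7 -> bits=0100100110100
Op 4: insert pig -> sets bits 2 -> bits=0110100110100
Op 5: query bat -> checks bit0=0, bit8=1 (has a 0) -> no
Op 6: insert hen -> sets bits 11 12 -> bits=0110100110111
Op 7: insert bat -> sets bits 0 8 -> bits=1110100110111
Op 8: query ram -> checks bit8=1, bit10=1 (all 1) -> maybe
Op 9: query hen -> checks bit11=1, bit12=1 (all 1) -> maybe
Op 10: query dog -> checks bit4=1, bit7=1 (all 1) -> maybe
Op 11: query bat -> checks bit0=1, bit8=1 (all 1) -> maybe
Query results in order: no maybe maybe maybe maybe

Answer: no maybe maybe maybe maybe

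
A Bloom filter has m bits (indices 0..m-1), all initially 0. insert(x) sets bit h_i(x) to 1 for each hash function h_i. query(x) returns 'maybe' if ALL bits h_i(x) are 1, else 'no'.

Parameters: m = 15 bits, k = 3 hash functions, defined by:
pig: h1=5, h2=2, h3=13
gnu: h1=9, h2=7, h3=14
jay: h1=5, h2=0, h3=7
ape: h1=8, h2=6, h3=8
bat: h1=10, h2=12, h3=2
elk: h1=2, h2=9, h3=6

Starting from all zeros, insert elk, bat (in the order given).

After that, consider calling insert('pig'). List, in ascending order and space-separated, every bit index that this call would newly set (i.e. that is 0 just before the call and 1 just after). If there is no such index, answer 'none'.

Answer: 5 13

Derivation:
Start: bits=000000000000000
After insert 'elk': sets bits 2 6 9 -> bits=001000100100000
After insert 'bat': sets bits 2 10 12 -> bits=001000100110100
insert 'pig' would touch bits 2 5 13; currently bit2=1, bit5=0, bit13=0
Bits that are 0 among those (would change 0->1): 5 13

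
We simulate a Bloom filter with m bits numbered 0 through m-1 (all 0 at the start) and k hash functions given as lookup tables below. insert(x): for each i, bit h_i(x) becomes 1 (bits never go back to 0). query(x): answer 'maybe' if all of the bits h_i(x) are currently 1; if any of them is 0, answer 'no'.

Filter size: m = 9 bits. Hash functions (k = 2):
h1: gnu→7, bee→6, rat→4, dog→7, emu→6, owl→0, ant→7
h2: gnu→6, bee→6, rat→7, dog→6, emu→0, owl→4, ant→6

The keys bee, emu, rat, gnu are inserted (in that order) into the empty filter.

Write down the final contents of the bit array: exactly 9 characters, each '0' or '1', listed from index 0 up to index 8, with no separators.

Start: bits=000000000
After insert 'bee': sets bits 6 -> bits=000000100
After insert 'emu': sets bits 0 6 -> bits=100000100
After insert 'rat': sets bits 4 7 -> bits=100010110
After insert 'gnu': sets bits 6 7 -> bits=100010110

Answer: 100010110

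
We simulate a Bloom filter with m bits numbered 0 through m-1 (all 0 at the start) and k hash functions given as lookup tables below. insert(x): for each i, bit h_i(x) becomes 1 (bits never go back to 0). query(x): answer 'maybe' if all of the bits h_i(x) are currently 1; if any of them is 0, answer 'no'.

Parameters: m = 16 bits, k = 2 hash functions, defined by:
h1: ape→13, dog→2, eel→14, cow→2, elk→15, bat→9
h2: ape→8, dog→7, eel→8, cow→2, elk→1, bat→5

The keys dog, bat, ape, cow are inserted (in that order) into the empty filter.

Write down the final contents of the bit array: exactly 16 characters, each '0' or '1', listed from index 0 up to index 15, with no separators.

Answer: 0010010111000100

Derivation:
Start: bits=0000000000000000
After insert 'dog': sets bits 2 7 -> bits=0010000100000000
After insert 'bat': sets bits 5 9 -> bits=0010010101000000
After insert 'ape': sets bits 8 13 -> bits=0010010111000100
After insert 'cow': sets bits 2 -> bits=0010010111000100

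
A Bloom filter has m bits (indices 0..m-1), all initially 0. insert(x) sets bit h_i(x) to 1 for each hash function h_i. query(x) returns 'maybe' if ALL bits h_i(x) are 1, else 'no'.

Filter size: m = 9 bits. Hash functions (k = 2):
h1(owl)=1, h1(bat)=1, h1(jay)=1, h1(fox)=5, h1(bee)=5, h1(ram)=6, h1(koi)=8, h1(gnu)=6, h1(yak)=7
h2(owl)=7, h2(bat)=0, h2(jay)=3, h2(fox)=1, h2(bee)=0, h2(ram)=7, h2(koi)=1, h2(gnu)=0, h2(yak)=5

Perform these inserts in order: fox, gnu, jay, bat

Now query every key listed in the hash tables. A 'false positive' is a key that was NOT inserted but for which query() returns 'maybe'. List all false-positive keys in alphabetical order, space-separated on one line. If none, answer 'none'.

Start: bits=000000000
After insert 'fox': sets bits 1 5 -> bits=010001000
After insert 'gnu': sets bits 0 6 -> bits=110001100
After insert 'jay': sets bits 1 3 -> bits=110101100
After insert 'bat': sets bits 0 1 -> bits=110101100
Not inserted: bee koi owl ram yak — query each against bits=110101100:
query bee: checks bit0=1, bit5=1 (all 1) -> maybe => FALSE POSITIVE
query koi: checks bit1=1, bit8=0 (has a 0) -> no => not a false positive
query owl: checks bit1=1, bit7=0 (has a 0) -> no => not a false positive
query ram: checks bit6=1, bit7=0 (has a 0) -> no => not a false positive
query yak: checks bit5=1, bit7=0 (has a 0) -> no => not a false positive
False positives (alphabetical): bee

Answer: bee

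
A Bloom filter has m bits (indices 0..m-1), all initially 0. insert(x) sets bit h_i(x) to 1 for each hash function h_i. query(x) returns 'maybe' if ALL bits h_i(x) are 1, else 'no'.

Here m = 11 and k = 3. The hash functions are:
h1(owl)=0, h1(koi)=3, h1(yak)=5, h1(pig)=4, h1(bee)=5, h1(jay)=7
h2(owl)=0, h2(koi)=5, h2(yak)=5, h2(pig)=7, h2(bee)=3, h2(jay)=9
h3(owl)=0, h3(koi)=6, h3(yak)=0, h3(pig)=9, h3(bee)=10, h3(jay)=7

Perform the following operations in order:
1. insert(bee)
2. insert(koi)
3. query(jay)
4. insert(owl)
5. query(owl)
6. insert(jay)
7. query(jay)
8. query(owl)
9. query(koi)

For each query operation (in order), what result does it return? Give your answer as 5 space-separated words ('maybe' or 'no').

Start: bits=00000000000
Op 1: insert bee -> sets bits 3 5 10 -> bits=00010100001
Op 2: insert koi -> sets bits 3 5 6 -> bits=00010110001
Op 3: query jay -> checks bit7=0, bit9=0 (has a 0) -> no
Op 4: insert owl -> sets bits 0 -> bits=10010110001
Op 5: query owl -> checks bit0=1 (all 1) -> maybe
Op 6: insert jay -> sets bits 7 9 -> bits=10010111011
Op 7: query jay -> checks bit7=1, bit9=1 (all 1) -> maybe
Op 8: query owl -> checks bit0=1 (all 1) -> maybe
Op 9: query koi -> checks bit3=1, bit5=1, bit6=1 (all 1) -> maybe
Query results in order: no maybe maybe maybe maybe

Answer: no maybe maybe maybe maybe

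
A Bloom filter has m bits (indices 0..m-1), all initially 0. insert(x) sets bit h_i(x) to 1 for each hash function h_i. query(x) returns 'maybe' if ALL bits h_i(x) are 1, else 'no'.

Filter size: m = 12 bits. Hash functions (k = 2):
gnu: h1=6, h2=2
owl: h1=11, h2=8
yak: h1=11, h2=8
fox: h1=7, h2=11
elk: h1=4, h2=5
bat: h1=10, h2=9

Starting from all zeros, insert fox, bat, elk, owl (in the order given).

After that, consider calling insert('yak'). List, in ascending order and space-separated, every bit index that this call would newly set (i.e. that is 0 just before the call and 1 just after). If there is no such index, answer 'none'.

Start: bits=000000000000
After insert 'fox': sets bits 7 11 -> bits=000000010001
After insert 'bat': sets bits 9 10 -> bits=000000010111
After insert 'elk': sets bits 4 5 -> bits=000011010111
After insert 'owl': sets bits 8 11 -> bits=000011011111
insert 'yak' would touch bits 8 11; currently bit8=1, bit11=1
Bits that are 0 among those (would change 0->1): none

Answer: none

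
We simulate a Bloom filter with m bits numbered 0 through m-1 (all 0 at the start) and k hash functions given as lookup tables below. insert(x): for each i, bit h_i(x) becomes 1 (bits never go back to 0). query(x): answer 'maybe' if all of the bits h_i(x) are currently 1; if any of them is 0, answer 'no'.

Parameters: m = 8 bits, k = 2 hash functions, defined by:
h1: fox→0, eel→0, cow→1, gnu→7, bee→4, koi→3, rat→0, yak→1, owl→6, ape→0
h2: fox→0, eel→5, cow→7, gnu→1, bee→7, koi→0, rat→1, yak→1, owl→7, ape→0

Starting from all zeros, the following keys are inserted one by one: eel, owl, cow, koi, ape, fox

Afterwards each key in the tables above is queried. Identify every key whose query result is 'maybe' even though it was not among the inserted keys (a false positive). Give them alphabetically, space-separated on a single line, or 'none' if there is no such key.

Answer: gnu rat yak

Derivation:
Start: bits=00000000
After insert 'eel': sets bits 0 5 -> bits=10000100
After insert 'owl': sets bits 6 7 -> bits=10000111
After insert 'cow': sets bits 1 7 -> bits=11000111
After insert 'koi': sets bits 0 3 -> bits=11010111
After insert 'ape': sets bits 0 -> bits=11010111
After insert 'fox': sets bits 0 -> bits=11010111
Not inserted: bee gnu rat yak — query each against bits=11010111:
query bee: checks bit4=0, bit7=1 (has a 0) -> no => not a false positive
query gnu: checks bit1=1, bit7=1 (all 1) -> maybe => FALSE POSITIVE
query rat: checks bit0=1, bit1=1 (all 1) -> maybe => FALSE POSITIVE
query yak: checks bit1=1 (all 1) -> maybe => FALSE POSITIVE
False positives (alphabetical): gnu rat yak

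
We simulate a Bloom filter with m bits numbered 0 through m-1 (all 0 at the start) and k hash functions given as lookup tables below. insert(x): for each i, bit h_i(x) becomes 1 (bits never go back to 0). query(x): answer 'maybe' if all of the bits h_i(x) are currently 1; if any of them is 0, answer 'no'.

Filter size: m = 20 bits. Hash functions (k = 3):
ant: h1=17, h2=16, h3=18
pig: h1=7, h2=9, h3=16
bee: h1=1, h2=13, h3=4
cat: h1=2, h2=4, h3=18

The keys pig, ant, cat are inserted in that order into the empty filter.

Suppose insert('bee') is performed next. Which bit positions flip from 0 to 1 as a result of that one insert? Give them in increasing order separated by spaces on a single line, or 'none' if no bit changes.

Start: bits=00000000000000000000
After insert 'pig': sets bits 7 9 16 -> bits=00000001010000001000
After insert 'ant': sets bits 16 17 18 -> bits=00000001010000001110
After insert 'cat': sets bits 2 4 18 -> bits=00101001010000001110
insert 'bee' would touch bits 1 4 13; currently bit1=0, bit4=1, bit13=0
Bits that are 0 among those (would change 0->1): 1 13

Answer: 1 13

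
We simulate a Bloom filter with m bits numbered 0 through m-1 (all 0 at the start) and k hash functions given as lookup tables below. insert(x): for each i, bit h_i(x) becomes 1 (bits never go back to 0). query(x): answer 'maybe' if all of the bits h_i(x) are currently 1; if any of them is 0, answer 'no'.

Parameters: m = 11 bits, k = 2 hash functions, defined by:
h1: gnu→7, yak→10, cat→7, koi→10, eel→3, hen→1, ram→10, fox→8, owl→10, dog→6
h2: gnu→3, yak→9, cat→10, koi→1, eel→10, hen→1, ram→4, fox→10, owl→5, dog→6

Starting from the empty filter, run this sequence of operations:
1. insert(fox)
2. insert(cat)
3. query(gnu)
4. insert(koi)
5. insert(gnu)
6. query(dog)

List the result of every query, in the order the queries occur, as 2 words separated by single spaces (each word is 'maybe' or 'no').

Answer: no no

Derivation:
Start: bits=00000000000
Op 1: insert fox -> sets bits 8 10 -> bits=00000000101
Op 2: insert cat -> sets bits 7 10 -> bits=00000001101
Op 3: query gnu -> checks bit3=0, bit7=1 (has a 0) -> no
Op 4: insert koi -> sets bits 1 10 -> bits=01000001101
Op 5: insert gnu -> sets bits 3 7 -> bits=01010001101
Op 6: query dog -> checks bit6=0 (has a 0) -> no
Query results in order: no no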